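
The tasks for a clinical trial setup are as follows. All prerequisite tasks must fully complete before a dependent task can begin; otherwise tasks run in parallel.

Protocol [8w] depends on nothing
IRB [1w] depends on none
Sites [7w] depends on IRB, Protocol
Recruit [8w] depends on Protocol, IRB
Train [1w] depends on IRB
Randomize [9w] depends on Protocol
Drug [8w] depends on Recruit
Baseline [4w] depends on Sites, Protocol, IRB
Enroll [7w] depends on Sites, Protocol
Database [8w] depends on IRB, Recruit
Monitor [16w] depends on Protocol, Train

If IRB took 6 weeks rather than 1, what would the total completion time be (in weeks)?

The binding path is Protocol→Recruit→Drug = 8+8+8 = 24; finish at 24 weeks.
The longest path through IRB is only 18 weeks, so IRB has float 6.
No other chain overtakes it, so the finish is 24 weeks.

24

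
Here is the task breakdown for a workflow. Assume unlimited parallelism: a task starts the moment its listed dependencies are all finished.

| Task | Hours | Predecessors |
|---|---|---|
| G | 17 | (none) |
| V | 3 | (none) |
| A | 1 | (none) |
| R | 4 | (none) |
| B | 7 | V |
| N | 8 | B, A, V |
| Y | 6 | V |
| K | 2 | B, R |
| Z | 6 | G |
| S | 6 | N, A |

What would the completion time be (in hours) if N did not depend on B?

23

With the dependency in place, V→B→N→S = 3+7+8+6 = 24 sets the finish at 24 hours.
Without B→N, N's earliest start moves from 10 to 3.
The longest chain is now G→Z = 17+6 = 23, so the plan takes 23 hours.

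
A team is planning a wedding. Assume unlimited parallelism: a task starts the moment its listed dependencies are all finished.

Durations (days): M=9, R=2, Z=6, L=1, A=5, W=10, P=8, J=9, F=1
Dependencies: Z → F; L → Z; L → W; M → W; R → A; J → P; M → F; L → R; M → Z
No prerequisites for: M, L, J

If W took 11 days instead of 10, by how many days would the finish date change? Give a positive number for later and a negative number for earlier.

Baseline: M→W = 9+10 = 19 → 19 days.
W lies on that path, so at 11 days the path becomes 20 days.
That remains the longest chain; total 20 days.
Change in finish: 20 − 19 = +1 days.

1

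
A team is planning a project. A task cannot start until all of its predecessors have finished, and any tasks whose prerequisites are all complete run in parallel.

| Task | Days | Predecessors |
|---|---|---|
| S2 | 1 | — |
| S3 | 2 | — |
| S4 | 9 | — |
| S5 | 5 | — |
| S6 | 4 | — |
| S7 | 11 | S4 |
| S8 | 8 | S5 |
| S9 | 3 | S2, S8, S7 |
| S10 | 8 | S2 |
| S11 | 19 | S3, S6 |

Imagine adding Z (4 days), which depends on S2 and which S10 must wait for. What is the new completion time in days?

23

Originally the job takes 23 days.
With Z inserted, S10 now waits for max(S2, Z).
New critical path: S4→S7→S9 = 9+11+3 = 23 ⇒ 23 days.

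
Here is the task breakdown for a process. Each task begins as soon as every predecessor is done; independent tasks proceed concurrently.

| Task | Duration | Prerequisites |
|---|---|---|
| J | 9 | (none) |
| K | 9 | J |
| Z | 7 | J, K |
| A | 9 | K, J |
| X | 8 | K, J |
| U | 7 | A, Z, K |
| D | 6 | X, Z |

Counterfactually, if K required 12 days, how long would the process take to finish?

As given, the longest chain is J→K→A→U = 9+9+9+7 = 34, so the finish is 34 days.
Since K is critical, the +3 change carries straight to that chain (now 37 days).
The critical path is still J→K→A→U; finish is now 37 days.

37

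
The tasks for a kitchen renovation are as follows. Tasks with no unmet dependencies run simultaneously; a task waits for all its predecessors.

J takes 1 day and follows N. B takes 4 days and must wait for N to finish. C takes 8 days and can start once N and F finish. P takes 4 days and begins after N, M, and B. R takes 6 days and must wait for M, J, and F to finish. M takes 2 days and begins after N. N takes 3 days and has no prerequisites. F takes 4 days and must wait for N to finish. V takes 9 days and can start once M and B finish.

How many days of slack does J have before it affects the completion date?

N→B→V = 3+4+9 = 16 sets the makespan at 16 days.
J finishes as early as 4 and must finish by 10.
Float = 16 − 10 = 6.

6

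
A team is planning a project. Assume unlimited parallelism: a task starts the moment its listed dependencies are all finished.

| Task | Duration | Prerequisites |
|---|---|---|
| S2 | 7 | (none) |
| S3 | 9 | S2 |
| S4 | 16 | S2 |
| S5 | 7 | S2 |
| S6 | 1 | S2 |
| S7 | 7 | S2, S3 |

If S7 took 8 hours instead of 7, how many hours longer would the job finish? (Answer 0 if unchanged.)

Baseline: S2→S3→S7 = 7+9+7 = 23 → 23 hours.
Since S7 is critical, the +1 change carries straight to that chain (now 24 hours).
The critical path is still S2→S3→S7; finish is now 24 hours.
Change in finish: 24 − 23 = +1 hours.

1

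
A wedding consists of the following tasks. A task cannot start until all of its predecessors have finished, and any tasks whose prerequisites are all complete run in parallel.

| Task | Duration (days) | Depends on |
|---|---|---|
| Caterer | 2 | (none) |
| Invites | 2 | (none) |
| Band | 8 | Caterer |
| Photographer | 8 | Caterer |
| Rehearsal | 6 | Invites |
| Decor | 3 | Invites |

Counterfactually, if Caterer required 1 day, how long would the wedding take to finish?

9

Critical path before the change: Caterer→Band = 2+8 = 10 giving 10 days.
Caterer is on the critical path; changing it to 1 makes that path 9 days.
The critical path is still Caterer→Band; finish is now 9 days.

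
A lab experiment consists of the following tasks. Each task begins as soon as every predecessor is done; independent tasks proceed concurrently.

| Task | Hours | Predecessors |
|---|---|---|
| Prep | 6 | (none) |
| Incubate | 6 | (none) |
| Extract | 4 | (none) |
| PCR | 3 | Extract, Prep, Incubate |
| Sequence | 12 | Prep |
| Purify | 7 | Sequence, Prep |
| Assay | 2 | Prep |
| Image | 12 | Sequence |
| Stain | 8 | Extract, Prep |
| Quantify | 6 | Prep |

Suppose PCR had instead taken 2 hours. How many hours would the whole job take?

Baseline: Prep→Sequence→Image = 6+12+12 = 30 → 30 hours.
PCR is off the critical path — its longest chain is 9 hours, giving 21 of slack.
The critical path is still Prep→Sequence→Image; finish is now 30 hours.

30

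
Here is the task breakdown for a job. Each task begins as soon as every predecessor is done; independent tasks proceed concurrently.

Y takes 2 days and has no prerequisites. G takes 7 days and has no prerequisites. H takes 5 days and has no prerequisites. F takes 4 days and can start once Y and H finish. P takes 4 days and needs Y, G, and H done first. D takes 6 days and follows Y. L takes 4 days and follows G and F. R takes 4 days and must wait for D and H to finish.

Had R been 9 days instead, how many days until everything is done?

17

The binding path is H→F→L = 5+4+4 = 13; finish at 13 days.
R is off the critical path — its longest chain is 12 days, giving 1 of slack.
New critical path: Y→D→R = 2+6+9 = 17 ⇒ 17 days.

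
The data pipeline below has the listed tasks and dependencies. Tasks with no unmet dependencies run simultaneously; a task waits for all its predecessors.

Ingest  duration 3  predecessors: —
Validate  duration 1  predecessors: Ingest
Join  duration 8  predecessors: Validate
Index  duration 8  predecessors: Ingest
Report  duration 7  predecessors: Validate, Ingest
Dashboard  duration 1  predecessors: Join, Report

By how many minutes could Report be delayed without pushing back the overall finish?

Ingest→Validate→Join→Dashboard = 3+1+8+1 = 13 sets the makespan at 13 minutes.
Report finishes as early as 11 and must finish by 12.
Slack of Report = 5 − 4 = 1 minute.

1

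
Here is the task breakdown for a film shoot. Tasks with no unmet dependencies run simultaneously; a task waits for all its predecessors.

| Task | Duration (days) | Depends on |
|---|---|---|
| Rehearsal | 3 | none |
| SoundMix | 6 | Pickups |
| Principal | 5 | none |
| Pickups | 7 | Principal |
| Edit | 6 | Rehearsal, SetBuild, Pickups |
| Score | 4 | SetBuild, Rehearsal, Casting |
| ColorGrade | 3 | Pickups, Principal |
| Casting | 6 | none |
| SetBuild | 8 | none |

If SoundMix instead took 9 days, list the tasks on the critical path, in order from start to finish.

Principal, Pickups, SoundMix

Baseline: Principal→Pickups→SoundMix = 5+7+6 = 18 → 18 days.
SoundMix is on the critical path; changing it to 9 makes that path 21 days.
That remains the longest chain; total 21 days.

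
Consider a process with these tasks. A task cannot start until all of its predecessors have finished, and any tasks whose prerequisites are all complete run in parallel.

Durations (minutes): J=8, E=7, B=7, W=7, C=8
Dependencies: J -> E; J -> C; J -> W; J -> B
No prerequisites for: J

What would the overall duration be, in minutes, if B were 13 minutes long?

The binding path is J→C = 8+8 = 16; finish at 16 minutes.
The longest path through B is only 15 minutes, so B has float 1.
New critical path: J→B = 8+13 = 21 ⇒ 21 minutes.

21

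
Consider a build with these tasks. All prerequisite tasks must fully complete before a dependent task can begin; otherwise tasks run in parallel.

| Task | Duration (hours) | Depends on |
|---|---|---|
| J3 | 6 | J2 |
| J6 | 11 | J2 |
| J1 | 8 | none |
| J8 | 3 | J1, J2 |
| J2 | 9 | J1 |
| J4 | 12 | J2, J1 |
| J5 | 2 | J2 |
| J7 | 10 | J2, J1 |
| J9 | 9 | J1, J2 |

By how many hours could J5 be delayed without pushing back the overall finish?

10

The longest chain is J1→J2→J4 = 8+9+12 = 29; overall finish 29 hours.
J5 finishes as early as 19 and must finish by 29.
So J5 can slip 29 − 19 = 10 hours.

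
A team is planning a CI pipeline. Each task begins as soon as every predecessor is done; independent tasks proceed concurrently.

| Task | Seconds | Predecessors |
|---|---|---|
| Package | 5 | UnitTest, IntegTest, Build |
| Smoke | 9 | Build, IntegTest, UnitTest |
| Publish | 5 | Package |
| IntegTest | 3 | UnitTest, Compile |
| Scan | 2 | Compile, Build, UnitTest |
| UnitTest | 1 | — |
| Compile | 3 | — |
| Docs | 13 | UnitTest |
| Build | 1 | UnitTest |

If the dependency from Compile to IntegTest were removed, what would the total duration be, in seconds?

Before: longest chain Compile→IntegTest→Package→Publish = 3+3+5+5 = 16, finish 16.
Without Compile→IntegTest, IntegTest's earliest start moves from 3 to 1.
New critical path: UnitTest→IntegTest→Package→Publish = 1+3+5+5 = 14 ⇒ 14 seconds.

14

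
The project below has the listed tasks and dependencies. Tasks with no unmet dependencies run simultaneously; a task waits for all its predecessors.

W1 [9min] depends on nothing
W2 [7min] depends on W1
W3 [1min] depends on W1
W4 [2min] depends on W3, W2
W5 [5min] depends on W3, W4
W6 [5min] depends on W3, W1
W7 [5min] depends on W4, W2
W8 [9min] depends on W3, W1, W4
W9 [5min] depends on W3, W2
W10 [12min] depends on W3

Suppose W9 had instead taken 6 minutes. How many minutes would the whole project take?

27

The binding path is W1→W2→W4→W8 = 9+7+2+9 = 27; finish at 27 minutes.
The longest path through W9 is only 21 minutes, so W9 has float 6.
That remains the longest chain; total 27 minutes.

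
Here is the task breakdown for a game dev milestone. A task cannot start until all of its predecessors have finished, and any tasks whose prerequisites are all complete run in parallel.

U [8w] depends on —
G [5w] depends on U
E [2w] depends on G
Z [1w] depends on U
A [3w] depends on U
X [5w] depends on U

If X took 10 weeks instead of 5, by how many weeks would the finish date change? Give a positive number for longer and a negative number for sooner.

3

The binding path is U→G→E = 8+5+2 = 15; finish at 15 weeks.
The longest path through X is only 13 weeks, so X has float 2.
New critical path: U→X = 8+10 = 18 ⇒ 18 weeks.
Change in finish: 18 − 15 = +3 weeks.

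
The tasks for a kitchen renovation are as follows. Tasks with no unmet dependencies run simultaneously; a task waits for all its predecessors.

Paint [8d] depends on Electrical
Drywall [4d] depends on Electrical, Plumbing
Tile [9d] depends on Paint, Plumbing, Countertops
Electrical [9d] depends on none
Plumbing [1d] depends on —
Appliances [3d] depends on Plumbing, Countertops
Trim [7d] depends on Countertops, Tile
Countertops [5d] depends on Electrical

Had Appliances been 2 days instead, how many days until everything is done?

Critical path before the change: Electrical→Paint→Tile→Trim = 9+8+9+7 = 33 giving 33 days.
Appliances has 16 days of float (longest path through it is 17).
The critical path is still Electrical→Paint→Tile→Trim; finish is now 33 days.

33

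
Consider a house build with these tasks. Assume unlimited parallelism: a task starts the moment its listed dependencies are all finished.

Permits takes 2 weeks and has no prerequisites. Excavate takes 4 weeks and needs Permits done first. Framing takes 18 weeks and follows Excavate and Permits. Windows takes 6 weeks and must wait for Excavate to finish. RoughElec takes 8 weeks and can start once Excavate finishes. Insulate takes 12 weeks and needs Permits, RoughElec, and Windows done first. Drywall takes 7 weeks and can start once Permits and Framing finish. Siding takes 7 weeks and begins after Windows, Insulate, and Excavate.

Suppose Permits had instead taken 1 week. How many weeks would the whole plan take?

32

Critical path before the change: Permits→Excavate→RoughElec→Insulate→Siding = 2+4+8+12+7 = 33 giving 33 weeks.
Permits is on the critical path; changing it to 1 makes that path 32 weeks.
No other chain overtakes it, so the finish is 32 weeks.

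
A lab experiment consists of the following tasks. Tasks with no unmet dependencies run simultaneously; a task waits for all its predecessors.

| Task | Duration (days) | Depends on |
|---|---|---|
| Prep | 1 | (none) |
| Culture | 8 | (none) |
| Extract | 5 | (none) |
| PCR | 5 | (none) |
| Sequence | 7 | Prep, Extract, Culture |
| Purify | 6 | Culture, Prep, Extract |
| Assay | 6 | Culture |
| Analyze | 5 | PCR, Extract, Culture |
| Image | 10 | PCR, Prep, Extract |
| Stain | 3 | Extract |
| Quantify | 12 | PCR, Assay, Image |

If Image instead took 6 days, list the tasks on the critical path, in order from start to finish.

Culture, Assay, Quantify

Actual critical path: Extract→Image→Quantify = 5+10+12 = 27 ⇒ 27 days.
Image lies on that path, so at 6 days the path becomes 23 days.
The binding chain switches to Culture→Assay→Quantify = 8+6+12 = 26; finish 26 days.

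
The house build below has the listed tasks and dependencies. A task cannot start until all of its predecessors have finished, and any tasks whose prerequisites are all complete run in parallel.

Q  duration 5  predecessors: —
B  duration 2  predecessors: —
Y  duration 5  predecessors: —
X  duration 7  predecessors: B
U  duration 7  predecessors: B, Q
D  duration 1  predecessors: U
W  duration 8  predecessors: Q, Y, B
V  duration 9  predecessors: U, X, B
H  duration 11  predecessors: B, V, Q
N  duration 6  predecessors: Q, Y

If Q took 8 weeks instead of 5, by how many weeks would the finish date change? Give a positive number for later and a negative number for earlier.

3

Baseline: Q→U→V→H = 5+7+9+11 = 32 → 32 weeks.
Q lies on that path, so at 8 weeks the path becomes 35 weeks.
The critical path is still Q→U→V→H; finish is now 35 weeks.
Change in finish: 35 − 32 = +3 weeks.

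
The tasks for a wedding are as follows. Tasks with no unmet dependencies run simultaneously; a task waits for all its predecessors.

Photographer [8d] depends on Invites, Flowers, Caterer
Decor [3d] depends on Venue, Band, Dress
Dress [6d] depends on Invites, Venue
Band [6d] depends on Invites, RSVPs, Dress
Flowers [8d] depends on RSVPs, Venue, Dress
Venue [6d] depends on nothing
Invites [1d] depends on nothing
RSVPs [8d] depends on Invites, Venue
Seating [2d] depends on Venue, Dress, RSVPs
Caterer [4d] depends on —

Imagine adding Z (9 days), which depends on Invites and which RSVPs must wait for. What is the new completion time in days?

34

Originally the project takes 30 days.
With Z inserted, RSVPs now waits for max(Invites, Venue, Z).
New critical path: Invites→Z→RSVPs→Flowers→Photographer = 1+9+8+8+8 = 34 ⇒ 34 days.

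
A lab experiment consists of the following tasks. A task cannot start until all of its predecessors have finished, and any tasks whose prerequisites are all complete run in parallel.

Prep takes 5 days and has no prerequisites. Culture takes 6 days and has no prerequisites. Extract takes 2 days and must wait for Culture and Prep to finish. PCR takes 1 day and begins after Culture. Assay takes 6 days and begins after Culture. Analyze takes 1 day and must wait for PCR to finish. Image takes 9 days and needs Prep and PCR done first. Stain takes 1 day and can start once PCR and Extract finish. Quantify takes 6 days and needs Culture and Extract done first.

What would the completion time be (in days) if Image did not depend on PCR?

With the dependency in place, Culture→PCR→Image = 6+1+9 = 16 sets the finish at 16 days.
Without PCR→Image, Image's earliest start moves from 7 to 5.
After: Prep→Image = 5+9 = 14 → 14 days.

14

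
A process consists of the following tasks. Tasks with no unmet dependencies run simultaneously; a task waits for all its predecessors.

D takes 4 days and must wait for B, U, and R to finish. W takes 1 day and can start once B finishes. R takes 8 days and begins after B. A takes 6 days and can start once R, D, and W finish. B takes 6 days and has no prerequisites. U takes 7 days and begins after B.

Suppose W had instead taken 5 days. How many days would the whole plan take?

24

As given, the longest chain is B→R→D→A = 6+8+4+6 = 24, so the finish is 24 days.
W has 11 days of float (longest path through it is 13).
That remains the longest chain; total 24 days.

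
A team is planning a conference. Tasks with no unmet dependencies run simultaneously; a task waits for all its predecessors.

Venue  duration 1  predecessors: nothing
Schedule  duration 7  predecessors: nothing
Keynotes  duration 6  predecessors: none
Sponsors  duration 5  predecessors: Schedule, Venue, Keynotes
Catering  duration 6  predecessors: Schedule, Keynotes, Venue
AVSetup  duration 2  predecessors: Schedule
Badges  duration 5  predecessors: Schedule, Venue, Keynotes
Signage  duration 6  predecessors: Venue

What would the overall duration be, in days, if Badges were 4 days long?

13

The binding path is Schedule→Catering = 7+6 = 13; finish at 13 days.
Badges is off the critical path — its longest chain is 12 days, giving 1 of slack.
That remains the longest chain; total 13 days.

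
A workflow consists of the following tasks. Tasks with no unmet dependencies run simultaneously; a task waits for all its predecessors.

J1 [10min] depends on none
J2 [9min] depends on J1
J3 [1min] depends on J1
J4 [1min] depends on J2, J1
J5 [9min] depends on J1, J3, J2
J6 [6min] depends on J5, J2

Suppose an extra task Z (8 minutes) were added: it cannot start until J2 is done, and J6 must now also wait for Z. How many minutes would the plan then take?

Originally the plan takes 34 minutes.
With Z inserted, J6 now waits for max(J5, J2, Z).
New critical path: J1→J2→J5→J6 = 10+9+9+6 = 34 ⇒ 34 minutes.

34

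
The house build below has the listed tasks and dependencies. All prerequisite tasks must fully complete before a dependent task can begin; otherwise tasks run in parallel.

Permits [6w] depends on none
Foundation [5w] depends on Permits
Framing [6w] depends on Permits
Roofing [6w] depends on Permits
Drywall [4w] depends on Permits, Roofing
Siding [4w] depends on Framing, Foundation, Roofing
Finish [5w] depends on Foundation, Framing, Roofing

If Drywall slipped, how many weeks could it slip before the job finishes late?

Critical path: Permits→Framing→Finish = 6+6+5 = 17, so the finish is 17 weeks.
The longest chain containing Drywall totals 16 weeks.
Float = 17 − 16 = 1.

1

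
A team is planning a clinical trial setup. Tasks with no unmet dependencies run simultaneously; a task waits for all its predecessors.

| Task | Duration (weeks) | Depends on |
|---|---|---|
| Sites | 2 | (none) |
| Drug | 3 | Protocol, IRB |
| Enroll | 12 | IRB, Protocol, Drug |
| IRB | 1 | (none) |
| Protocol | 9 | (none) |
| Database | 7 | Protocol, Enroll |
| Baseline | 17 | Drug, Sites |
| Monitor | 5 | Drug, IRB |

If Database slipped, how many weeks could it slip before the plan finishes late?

0

The longest chain is Protocol→Drug→Enroll→Database = 9+3+12+7 = 31; overall finish 31 weeks.
Longest path through Database: 31 weeks (earliest finish 31, latest finish 31).
Slack of Database = 24 − 24 = 0 weeks.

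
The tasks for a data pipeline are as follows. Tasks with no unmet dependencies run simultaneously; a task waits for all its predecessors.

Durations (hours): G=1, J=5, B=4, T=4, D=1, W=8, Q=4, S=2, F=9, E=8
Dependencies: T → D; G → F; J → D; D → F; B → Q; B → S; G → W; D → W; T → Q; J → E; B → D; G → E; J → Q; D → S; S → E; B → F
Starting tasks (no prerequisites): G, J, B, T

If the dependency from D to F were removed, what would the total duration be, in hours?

16

With the dependency in place, J→D→S→E = 5+1+2+8 = 16 sets the finish at 16 hours.
Without D→F, F's earliest start moves from 6 to 4.
After: J→D→S→E = 5+1+2+8 = 16 → 16 hours.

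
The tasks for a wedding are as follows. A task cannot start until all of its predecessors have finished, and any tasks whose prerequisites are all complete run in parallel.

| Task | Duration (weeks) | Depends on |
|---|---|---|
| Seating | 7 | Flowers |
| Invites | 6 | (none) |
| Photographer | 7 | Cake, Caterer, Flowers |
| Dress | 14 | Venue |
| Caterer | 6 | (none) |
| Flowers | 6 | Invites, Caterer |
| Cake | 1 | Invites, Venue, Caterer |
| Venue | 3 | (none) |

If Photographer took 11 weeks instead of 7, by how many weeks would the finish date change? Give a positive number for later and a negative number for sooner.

4

Actual critical path: Invites→Flowers→Photographer = 6+6+7 = 19 ⇒ 19 weeks.
Since Photographer is critical, the +4 change carries straight to that chain (now 23 weeks).
Now Caterer→Flowers→Photographer = 6+6+11 = 23 is longest, so the finish becomes 23 weeks.
Change in finish: 23 − 19 = +4 weeks.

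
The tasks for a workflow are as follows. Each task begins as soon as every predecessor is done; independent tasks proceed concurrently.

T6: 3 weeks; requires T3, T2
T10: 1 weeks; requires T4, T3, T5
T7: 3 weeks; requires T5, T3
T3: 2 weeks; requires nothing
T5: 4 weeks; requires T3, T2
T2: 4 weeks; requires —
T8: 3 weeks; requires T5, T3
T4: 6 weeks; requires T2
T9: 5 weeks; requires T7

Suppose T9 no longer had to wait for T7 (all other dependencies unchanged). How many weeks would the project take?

11

Before: longest chain T2→T5→T7→T9 = 4+4+3+5 = 16, finish 16.
Without T7→T9, T9's earliest start moves from 11 to 0.
After: T2→T4→T10 = 4+6+1 = 11 → 11 weeks.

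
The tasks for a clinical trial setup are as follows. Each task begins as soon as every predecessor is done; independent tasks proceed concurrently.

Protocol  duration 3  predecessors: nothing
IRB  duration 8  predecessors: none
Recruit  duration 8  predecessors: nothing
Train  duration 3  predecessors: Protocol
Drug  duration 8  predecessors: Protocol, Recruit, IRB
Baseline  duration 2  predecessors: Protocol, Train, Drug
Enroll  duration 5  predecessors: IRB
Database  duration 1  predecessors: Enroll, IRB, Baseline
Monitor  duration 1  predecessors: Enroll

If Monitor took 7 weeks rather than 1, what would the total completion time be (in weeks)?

Critical path before the change: IRB→Drug→Baseline→Database = 8+8+2+1 = 19 giving 19 weeks.
Monitor is off the critical path — its longest chain is 14 weeks, giving 5 of slack.
New critical path: IRB→Enroll→Monitor = 8+5+7 = 20 ⇒ 20 weeks.

20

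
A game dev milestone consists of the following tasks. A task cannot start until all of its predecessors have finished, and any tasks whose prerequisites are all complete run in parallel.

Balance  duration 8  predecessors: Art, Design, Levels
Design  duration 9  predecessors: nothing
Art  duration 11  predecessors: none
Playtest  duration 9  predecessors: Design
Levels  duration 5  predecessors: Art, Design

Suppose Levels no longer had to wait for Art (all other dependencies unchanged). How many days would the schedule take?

22

With the dependency in place, Art→Levels→Balance = 11+5+8 = 24 sets the finish at 24 days.
Without Art→Levels, Levels's earliest start moves from 11 to 9.
New critical path: Design→Levels→Balance = 9+5+8 = 22 ⇒ 22 days.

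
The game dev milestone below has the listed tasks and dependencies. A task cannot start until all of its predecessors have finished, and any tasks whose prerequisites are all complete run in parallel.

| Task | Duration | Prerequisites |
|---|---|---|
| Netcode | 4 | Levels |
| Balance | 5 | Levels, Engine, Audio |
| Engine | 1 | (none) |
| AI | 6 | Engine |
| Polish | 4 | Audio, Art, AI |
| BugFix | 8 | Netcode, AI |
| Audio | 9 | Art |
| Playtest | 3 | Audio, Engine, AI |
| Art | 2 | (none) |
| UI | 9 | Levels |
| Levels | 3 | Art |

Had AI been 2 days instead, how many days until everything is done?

As given, the longest chain is Art→Levels→Netcode→BugFix = 2+3+4+8 = 17, so the finish is 17 days.
AI is off the critical path — its longest chain is 15 days, giving 2 of slack.
The critical path is still Art→Levels→Netcode→BugFix; finish is now 17 days.

17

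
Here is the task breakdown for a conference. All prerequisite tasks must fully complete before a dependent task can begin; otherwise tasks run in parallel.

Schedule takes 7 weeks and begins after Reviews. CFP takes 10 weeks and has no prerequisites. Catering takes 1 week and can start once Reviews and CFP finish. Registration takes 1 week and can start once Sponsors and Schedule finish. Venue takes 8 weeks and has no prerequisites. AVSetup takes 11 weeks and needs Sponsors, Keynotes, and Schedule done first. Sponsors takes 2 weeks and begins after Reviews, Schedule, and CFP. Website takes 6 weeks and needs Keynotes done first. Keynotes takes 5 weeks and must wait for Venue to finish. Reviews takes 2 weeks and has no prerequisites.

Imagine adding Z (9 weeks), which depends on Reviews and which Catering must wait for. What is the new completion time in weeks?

24

Originally the conference takes 24 weeks.
With Z inserted, Catering now waits for max(Reviews, CFP, Z).
New critical path: Venue→Keynotes→AVSetup = 8+5+11 = 24 ⇒ 24 weeks.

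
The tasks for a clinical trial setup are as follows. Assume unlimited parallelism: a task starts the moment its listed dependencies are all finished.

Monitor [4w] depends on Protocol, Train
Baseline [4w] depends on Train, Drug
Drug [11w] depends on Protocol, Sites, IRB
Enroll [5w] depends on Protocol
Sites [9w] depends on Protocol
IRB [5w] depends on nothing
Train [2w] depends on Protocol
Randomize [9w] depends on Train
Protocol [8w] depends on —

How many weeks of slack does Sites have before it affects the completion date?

Critical path: Protocol→Sites→Drug→Baseline = 8+9+11+4 = 32, so the finish is 32 weeks.
Longest path through Sites: 32 weeks (earliest finish 17, latest finish 17).
Slack of Sites = 8 − 8 = 0 weeks.

0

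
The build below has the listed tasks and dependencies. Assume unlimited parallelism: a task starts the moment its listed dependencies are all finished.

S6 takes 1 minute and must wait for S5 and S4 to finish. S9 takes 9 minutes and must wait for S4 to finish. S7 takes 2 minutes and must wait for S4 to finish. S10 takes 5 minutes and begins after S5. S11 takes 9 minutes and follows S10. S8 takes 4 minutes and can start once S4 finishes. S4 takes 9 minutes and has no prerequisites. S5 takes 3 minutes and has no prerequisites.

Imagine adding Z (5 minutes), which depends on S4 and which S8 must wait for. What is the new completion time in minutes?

18

Originally the job takes 18 minutes.
With Z inserted, S8 now waits for max(S4, Z).
New critical path: S4→Z→S8 = 9+5+4 = 18 ⇒ 18 minutes.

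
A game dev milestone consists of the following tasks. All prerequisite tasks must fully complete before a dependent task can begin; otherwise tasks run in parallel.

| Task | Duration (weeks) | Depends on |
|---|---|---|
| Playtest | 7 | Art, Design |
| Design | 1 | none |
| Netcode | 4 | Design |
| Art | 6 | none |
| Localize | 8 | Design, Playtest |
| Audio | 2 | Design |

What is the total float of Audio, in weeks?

18

Art→Playtest→Localize = 6+7+8 = 21 sets the makespan at 21 weeks.
Longest path through Audio: 3 weeks (earliest finish 3, latest finish 21).
Float = 21 − 3 = 18.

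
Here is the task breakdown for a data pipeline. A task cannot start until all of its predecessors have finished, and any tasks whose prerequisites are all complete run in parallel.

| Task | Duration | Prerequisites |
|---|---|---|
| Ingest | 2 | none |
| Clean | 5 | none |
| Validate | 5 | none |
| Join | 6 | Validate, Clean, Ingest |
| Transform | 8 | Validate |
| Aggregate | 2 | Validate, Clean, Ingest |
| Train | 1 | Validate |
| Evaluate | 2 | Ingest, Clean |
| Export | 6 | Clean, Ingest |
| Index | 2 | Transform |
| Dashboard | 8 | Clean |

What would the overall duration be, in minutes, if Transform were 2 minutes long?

Critical path before the change: Validate→Transform→Index = 5+8+2 = 15 giving 15 minutes.
Transform is on the critical path; changing it to 2 makes that path 9 minutes.
The binding chain switches to Clean→Dashboard = 5+8 = 13; finish 13 minutes.

13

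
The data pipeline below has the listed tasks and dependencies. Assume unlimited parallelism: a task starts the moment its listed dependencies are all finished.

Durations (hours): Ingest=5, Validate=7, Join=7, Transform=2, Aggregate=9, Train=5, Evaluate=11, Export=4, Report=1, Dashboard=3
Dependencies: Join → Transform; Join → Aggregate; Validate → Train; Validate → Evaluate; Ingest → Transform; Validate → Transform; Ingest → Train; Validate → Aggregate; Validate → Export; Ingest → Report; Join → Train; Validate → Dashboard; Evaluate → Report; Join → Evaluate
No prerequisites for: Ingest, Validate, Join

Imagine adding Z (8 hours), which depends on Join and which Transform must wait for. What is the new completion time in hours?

Originally the schedule takes 19 hours.
With Z inserted, Transform now waits for max(Validate, Join, Ingest, Z).
New critical path: Validate→Evaluate→Report = 7+11+1 = 19 ⇒ 19 hours.

19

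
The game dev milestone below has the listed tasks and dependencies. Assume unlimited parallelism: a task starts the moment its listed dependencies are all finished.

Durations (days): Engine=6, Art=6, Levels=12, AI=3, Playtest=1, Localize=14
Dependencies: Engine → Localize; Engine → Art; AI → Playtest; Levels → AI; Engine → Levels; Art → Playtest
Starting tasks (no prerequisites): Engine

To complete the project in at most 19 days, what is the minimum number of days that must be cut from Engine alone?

3

Current finish: 22 days; target: 19.
Engine is on every critical path, so each day cut from Engine cuts the finish by one (this holds down to a finish of 17).
Need 22 − 19 = 3 days off Engine → Engine becomes 3 days, finish becomes 19.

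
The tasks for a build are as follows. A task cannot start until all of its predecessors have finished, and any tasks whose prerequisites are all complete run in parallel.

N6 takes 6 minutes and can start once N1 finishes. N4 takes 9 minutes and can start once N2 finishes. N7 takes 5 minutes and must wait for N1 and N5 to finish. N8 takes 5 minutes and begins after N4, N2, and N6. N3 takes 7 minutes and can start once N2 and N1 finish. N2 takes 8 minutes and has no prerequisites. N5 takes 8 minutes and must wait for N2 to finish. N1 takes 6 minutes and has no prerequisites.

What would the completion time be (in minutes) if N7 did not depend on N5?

With the dependency in place, N2→N4→N8 = 8+9+5 = 22 sets the finish at 22 minutes.
Without N5→N7, N7's earliest start moves from 16 to 6.
After: N2→N4→N8 = 8+9+5 = 22 → 22 minutes.

22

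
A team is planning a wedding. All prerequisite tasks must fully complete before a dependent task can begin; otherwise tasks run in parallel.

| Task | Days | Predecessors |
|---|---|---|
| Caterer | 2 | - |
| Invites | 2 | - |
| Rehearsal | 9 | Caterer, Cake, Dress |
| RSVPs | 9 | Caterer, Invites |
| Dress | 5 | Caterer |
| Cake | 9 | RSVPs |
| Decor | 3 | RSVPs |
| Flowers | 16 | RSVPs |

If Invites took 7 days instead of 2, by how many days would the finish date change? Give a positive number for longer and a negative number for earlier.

5

As given, the longest chain is Invites→RSVPs→Cake→Rehearsal = 2+9+9+9 = 29, so the finish is 29 days.
Invites lies on that path, so at 7 days the path becomes 34 days.
The critical path is still Invites→RSVPs→Cake→Rehearsal; finish is now 34 days.
Change in finish: 34 − 29 = +5 days.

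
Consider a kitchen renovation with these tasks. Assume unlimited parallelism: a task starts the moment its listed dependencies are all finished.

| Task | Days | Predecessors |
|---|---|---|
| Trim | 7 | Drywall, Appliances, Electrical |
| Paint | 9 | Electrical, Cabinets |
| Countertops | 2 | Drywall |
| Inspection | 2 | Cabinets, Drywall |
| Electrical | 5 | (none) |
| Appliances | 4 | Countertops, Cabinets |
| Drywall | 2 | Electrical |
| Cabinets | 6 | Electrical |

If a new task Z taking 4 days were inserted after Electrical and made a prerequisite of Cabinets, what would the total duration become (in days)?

Originally the plan takes 22 days.
With Z inserted, Cabinets now waits for max(Electrical, Z).
New critical path: Electrical→Z→Cabinets→Appliances→Trim = 5+4+6+4+7 = 26 ⇒ 26 days.

26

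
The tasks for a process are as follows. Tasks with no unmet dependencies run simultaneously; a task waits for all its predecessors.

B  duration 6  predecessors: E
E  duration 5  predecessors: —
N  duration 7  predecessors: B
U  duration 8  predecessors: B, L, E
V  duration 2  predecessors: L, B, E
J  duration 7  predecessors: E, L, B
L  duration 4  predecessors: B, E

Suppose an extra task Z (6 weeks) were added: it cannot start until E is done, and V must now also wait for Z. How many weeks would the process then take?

23

Originally the process takes 23 weeks.
With Z inserted, V now waits for max(L, B, E, Z).
New critical path: E→B→L→U = 5+6+4+8 = 23 ⇒ 23 weeks.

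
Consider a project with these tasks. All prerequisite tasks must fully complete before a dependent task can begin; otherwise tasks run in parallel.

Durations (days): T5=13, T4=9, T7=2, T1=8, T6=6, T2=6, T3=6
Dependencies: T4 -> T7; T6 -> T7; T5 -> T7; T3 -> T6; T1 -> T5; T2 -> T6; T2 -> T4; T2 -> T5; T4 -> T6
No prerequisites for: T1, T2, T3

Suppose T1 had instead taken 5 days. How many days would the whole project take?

23

The binding path is T1→T5→T7 = 8+13+2 = 23; finish at 23 days.
T1 is on the critical path; changing it to 5 makes that path 20 days.
Now T2→T4→T6→T7 = 6+9+6+2 = 23 is longest, so the finish becomes 23 days.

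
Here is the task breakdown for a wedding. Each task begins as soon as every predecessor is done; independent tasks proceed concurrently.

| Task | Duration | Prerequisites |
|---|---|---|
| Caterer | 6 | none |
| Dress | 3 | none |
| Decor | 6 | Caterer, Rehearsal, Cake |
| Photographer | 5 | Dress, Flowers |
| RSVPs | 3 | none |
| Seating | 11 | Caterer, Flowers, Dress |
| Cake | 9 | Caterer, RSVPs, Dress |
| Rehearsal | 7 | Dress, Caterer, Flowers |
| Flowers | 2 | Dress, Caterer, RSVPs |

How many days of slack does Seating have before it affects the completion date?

2

The longest chain is Caterer→Flowers→Rehearsal→Decor = 6+2+7+6 = 21; overall finish 21 days.
Seating finishes as early as 19 and must finish by 21.
So Seating can slip 21 − 19 = 2 days.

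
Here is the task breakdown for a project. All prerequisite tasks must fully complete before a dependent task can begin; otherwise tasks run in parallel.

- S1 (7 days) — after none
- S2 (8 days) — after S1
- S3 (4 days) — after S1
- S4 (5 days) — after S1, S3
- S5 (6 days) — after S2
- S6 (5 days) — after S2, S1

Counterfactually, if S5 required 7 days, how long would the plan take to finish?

As given, the longest chain is S1→S2→S5 = 7+8+6 = 21, so the finish is 21 days.
S5 is on the critical path; changing it to 7 makes that path 22 days.
No other chain overtakes it, so the finish is 22 days.

22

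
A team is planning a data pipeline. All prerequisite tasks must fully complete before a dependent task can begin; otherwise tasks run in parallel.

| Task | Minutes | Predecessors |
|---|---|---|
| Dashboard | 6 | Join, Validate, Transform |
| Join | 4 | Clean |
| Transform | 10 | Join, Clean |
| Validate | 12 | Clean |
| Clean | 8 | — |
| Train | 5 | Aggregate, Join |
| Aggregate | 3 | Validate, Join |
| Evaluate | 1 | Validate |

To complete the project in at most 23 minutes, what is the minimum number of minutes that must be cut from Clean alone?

Current finish: 28 minutes; target: 23.
Clean is on every critical path, so each minute cut from Clean cuts the finish by one (this holds down to a finish of 21).
Need 28 − 23 = 5 minutes off Clean → Clean becomes 3 minutes, finish becomes 23.

5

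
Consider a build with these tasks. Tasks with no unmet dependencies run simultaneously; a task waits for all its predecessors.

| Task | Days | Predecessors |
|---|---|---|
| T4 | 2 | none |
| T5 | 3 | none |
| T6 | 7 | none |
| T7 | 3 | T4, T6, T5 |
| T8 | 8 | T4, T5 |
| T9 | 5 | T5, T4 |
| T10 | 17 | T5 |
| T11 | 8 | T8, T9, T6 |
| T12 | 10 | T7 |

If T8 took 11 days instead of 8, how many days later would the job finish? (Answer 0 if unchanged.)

2

Baseline: T5→T10 = 3+17 = 20 → 20 days.
The longest path through T8 is only 19 days, so T8 has float 1.
The binding chain switches to T5→T8→T11 = 3+11+8 = 22; finish 22 days.
Change in finish: 22 − 20 = +2 days.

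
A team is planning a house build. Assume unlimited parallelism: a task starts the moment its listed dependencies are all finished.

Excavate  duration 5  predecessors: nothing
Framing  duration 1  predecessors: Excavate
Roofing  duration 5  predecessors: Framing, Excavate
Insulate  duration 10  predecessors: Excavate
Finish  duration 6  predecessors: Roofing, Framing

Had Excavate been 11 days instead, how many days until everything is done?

As given, the longest chain is Excavate→Framing→Roofing→Finish = 5+1+5+6 = 17, so the finish is 17 days.
Excavate lies on that path, so at 11 days the path becomes 23 days.
That remains the longest chain; total 23 days.

23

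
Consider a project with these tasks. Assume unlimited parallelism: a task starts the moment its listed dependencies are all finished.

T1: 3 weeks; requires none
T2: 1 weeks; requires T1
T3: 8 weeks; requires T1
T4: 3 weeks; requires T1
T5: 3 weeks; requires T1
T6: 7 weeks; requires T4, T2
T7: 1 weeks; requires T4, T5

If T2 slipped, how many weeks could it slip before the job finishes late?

The longest chain is T1→T4→T6 = 3+3+7 = 13; overall finish 13 weeks.
T2 finishes as early as 4 and must finish by 6.
Slack of T2 = 5 − 3 = 2 weeks.

2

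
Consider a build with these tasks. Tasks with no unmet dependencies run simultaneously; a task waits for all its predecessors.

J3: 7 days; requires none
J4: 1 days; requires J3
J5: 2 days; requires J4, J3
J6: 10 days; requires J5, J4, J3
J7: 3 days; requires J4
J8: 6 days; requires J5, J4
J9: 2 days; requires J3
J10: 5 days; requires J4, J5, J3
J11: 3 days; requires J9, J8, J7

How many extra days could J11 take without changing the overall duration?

The longest chain is J3→J4→J5→J6 = 7+1+2+10 = 20; overall finish 20 days.
J11 finishes as early as 19 and must finish by 20.
Slack of J11 = 17 − 16 = 1 day.

1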